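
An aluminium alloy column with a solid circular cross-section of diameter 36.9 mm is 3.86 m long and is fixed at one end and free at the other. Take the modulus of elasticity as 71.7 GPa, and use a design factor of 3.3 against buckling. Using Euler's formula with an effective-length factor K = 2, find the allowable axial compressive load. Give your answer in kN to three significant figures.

P_allow = 0.327 kN

I = πd⁴/64 = π×36.9⁴/64 = 91010 mm⁴.
Effective length L_e = KL = 2×3.86 m = 7720 mm.
Euler critical load P_cr = π²EI/L_e² = π²×71700×91010/7720² = 1081 N.
P_allow = P_cr/n = 1081/3.3 = 327.5 N.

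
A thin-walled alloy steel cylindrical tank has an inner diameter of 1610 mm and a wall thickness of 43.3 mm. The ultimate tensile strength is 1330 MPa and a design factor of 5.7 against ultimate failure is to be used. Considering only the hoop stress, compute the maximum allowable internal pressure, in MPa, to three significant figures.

p_allow = 12.6 MPa

σ_allow = 1330/5.7 = 233.3 MPa.
σ_h = pD/(2t) → p_allow = 2σ_allow t/D = 2×233.3×43.3/1610 = 12.55 MPa.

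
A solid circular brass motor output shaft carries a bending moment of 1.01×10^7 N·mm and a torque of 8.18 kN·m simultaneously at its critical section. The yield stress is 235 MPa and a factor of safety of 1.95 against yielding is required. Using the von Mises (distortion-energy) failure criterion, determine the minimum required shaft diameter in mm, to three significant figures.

σ_allow = σ_y/n = 235/1.95 = 120.5 MPa.
For a solid shaft σ_b = 32M/(πd³) and τ = 16T/(πd³), so the von Mises stress is σ' = (16/πd³)·√(4M²+3T²).
√(4M²+3T²) = √(4×(1.010×10^7)² + 3×(8.180×10^6)²) = 2.467×10^7 N·mm.
d³ = 16×2.467×10^7/(π×120.5) = 1.043×10^6 mm³.
d = 101.4 mm.

d = 101 mm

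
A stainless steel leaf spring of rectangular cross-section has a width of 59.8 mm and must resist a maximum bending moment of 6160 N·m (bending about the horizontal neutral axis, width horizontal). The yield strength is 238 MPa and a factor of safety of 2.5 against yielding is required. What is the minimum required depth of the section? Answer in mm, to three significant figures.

h = 80.6 mm

σ_allow = 238/2.5 = 95.20 MPa.
For a rectangular section σ = 6M/(bh²), so h² = 6M/(b σ_allow) = 6×6160000/(59.8×95.20) = 6492 mm².
h = 80.57 mm.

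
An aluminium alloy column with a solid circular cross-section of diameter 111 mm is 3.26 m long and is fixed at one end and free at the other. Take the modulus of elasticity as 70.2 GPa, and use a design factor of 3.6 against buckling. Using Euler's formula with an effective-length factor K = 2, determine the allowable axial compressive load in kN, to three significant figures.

I = πd⁴/64 = π×111⁴/64 = 7.452×10^6 mm⁴.
Effective length L_e = KL = 2×3.26 m = 6520 mm.
Euler critical load P_cr = π²EI/L_e² = π²×70200×7.452×10^6/6520² = 121500 N.
P_allow = P_cr/n = 121500/3.6 = 33740 N.

P_allow = 33.7 kN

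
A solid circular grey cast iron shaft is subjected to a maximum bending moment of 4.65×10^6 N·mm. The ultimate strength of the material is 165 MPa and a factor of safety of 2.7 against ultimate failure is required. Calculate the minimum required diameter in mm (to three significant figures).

d = 91.9 mm

σ_allow = 165/2.7 = 61.11 MPa.
For a solid circular section σ = 32M/(πd³), so d³ = 32M/(π σ_allow) = 32×4650000/(π×61.11) = 775100 mm³.
d = 91.86 mm.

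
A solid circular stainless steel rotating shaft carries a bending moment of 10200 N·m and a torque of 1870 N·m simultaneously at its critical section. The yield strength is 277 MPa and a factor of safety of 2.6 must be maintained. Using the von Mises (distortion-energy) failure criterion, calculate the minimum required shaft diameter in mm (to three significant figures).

σ_allow = σ_y/n = 277/2.6 = 106.5 MPa.
For a solid shaft σ_b = 32M/(πd³) and τ = 16T/(πd³), so the von Mises stress is σ' = (16/πd³)·√(4M²+3T²).
√(4M²+3T²) = √(4×(1.020×10^7)² + 3×(1.870×10^6)²) = 2.066×10^7 N·mm.
d³ = 16×2.066×10^7/(π×106.5) = 987400 mm³.
d = 99.58 mm.

d = 99.6 mm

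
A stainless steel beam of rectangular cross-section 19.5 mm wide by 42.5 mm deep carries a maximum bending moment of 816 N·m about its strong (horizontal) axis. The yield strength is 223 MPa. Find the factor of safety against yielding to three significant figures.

Section modulus S = bh²/6 = 19.5×42.5²/6 = 5870 mm³.
σ = M/S = 816000/5870 = 139.0 MPa.
n = 223/139.0 = 1.604.

n = 1.60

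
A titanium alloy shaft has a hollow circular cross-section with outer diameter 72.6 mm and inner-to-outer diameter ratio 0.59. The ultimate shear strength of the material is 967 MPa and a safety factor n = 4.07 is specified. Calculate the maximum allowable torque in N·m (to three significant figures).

T_allow = 15700 N·m

τ_allow = 967/4.07 = 237.6 MPa.
For a hollow shaft T_allow = τ_allow·πd_o³(1−k⁴)/16 with 1−k⁴ = 0.8788, so πd_o³(1−k⁴)/16 = 66030 mm³.
T_allow = 237.6×66030 = 1.569×10^7 N·mm = 15690 N·m.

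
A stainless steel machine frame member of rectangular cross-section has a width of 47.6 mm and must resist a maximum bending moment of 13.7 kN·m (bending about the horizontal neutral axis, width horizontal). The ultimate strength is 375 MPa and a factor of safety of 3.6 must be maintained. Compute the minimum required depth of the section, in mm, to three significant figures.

σ_allow = 375/3.6 = 104.2 MPa.
For a rectangular section σ = 6M/(bh²), so h² = 6M/(b σ_allow) = 6×1.3700×10^7/(47.6×104.2) = 16580 mm².
h = 128.8 mm.

h = 129 mm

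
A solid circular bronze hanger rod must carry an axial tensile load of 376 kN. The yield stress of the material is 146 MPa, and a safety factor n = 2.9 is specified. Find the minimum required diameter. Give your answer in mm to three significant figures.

d = 97.5 mm

Allowable stress σ_allow = 146/2.9 = 50.34 MPa.
Required area A = F/σ_allow = 376000/50.34 = 7468 mm².
A = πd²/4 → d = √(4A/π) = 97.52 mm.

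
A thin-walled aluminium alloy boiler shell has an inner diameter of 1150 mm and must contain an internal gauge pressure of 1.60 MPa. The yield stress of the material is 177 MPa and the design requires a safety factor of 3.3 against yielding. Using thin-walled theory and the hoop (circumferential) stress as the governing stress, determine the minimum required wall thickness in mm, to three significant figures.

σ_allow = 177/3.3 = 53.64 MPa.
Hoop stress σ_h = pD/(2t), so t = pD/(2σ_allow) = 1.60×1150/(2×53.64) = 17.15 mm.

t = 17.2 mm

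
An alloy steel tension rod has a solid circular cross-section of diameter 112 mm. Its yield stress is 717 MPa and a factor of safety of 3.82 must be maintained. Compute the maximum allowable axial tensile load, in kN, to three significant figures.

F_allow = 1850 kN

σ_allow = 717/3.82 = 187.7 MPa.
A = πd²/4 = π×112²/4 = 9852 mm².
F_allow = σ_allow × A = 187.7×9852 = 1.849×10^6 N.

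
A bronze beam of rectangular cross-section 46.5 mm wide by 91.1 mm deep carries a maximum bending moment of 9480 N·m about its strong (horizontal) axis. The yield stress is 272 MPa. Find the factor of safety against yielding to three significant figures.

Section modulus S = bh²/6 = 46.5×91.1²/6 = 64320 mm³.
σ = M/S = 9480000/64320 = 147.4 MPa.
n = 272/147.4 = 1.845.

n = 1.85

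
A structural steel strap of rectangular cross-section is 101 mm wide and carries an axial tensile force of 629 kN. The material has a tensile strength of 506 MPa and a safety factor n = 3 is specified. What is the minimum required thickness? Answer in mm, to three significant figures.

t = 36.9 mm

σ_allow = 506/3 = 168.7 MPa.
Required area A = F/σ_allow = 629000/168.7 = 3729 mm².
t = A/w = 3729/101 = 36.92 mm.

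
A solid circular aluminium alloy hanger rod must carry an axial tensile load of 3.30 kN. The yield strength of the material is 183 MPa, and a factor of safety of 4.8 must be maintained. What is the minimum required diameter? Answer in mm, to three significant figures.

d = 10.5 mm

Allowable stress σ_allow = 183/4.8 = 38.12 MPa.
Required area A = F/σ_allow = 3300.0/38.12 = 86.56 mm².
A = πd²/4 → d = √(4A/π) = 10.50 mm.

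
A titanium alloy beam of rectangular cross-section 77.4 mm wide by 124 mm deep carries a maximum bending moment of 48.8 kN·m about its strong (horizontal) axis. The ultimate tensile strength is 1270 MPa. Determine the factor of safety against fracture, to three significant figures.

n = 5.16

Section modulus S = bh²/6 = 77.4×124²/6 = 198400 mm³.
σ = M/S = 4.8800×10^7/198400 = 246.0 MPa.
n = 1270/246.0 = 5.162.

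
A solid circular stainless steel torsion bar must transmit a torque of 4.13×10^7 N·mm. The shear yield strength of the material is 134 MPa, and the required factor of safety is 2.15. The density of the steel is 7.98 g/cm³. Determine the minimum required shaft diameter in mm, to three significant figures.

d = 150 mm

Allowable shear stress τ_allow = 134/2.15 = 62.33 MPa.
For a solid shaft τ = 16T/(πd³), so d³ = 16T/(π τ_allow) = 16×4.1300×10^7/(π×62.33) = 3.375×10^6 mm³.
d = (3.375×10^6)^(1/3) = 150.0 mm.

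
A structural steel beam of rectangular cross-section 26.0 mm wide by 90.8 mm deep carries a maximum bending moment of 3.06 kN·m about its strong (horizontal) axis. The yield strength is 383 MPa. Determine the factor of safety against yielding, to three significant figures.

Section modulus S = bh²/6 = 26.0×90.8²/6 = 35730 mm³.
σ = M/S = 3060000/35730 = 85.65 MPa.
n = 383/85.65 = 4.472.

n = 4.47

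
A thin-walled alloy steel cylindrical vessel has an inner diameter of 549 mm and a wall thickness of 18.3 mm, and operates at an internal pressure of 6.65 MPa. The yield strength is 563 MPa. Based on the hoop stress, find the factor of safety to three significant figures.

n = 5.64

σ_h = pD/(2t) = 6.65×549/(2×18.3) = 99.75 MPa.
n = 563/99.75 = 5.644.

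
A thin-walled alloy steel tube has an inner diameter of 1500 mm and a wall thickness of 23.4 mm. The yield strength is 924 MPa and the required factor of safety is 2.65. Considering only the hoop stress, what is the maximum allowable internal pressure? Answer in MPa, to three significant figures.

p_allow = 10.9 MPa

σ_allow = 924/2.65 = 348.7 MPa.
σ_h = pD/(2t) → p_allow = 2σ_allow t/D = 2×348.7×23.4/1500 = 10.88 MPa.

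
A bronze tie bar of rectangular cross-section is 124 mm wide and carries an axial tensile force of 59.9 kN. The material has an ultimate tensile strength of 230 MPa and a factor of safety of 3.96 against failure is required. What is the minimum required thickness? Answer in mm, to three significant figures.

t = 8.32 mm

σ_allow = 230/3.96 = 58.08 MPa.
Required area A = F/σ_allow = 59900/58.08 = 1031 mm².
t = A/w = 1031/124 = 8.317 mm.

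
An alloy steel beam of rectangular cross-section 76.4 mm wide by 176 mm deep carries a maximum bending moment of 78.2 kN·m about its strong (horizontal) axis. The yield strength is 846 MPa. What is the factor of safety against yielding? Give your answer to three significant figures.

Section modulus S = bh²/6 = 76.4×176²/6 = 394400 mm³.
σ = M/S = 7.8200×10^7/394400 = 198.3 MPa.
n = 846/198.3 = 4.267.

n = 4.27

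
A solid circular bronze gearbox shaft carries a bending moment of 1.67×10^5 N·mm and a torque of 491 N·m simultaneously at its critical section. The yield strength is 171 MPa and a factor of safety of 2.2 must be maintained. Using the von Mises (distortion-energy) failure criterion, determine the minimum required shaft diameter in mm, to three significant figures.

d = 39.1 mm

σ_allow = σ_y/n = 171/2.2 = 77.73 MPa.
For a solid shaft σ_b = 32M/(πd³) and τ = 16T/(πd³), so the von Mises stress is σ' = (16/πd³)·√(4M²+3T²).
√(4M²+3T²) = √(4×(167000)² + 3×(491000)²) = 913700 N·mm.
d³ = 16×913700/(π×77.73) = 59870 mm³.
d = 39.12 mm.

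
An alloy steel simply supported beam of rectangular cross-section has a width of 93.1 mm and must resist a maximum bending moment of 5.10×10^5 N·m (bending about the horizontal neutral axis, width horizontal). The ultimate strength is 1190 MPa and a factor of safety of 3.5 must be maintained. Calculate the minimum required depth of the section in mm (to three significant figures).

σ_allow = 1190/3.5 = 340.0 MPa.
For a rectangular section σ = 6M/(bh²), so h² = 6M/(b σ_allow) = 6×5.1000×10^8/(93.1×340.0) = 96670 mm².
h = 310.9 mm.

h = 311 mm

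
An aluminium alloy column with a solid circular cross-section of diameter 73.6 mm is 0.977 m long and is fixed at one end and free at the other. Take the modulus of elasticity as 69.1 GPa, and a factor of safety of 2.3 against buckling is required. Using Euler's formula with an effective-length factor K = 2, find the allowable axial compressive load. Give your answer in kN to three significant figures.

I = πd⁴/64 = π×73.6⁴/64 = 1.440×10^6 mm⁴.
Effective length L_e = KL = 2×0.977 m = 1954 mm.
Euler critical load P_cr = π²EI/L_e² = π²×69100×1.440×10^6/1954² = 257300 N.
P_allow = P_cr/n = 257300/2.3 = 111900 N.

P_allow = 112 kN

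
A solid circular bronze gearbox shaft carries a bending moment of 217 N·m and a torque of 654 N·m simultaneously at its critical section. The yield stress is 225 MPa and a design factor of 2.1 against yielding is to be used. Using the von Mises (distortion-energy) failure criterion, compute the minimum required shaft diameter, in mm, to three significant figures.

d = 38.6 mm

σ_allow = σ_y/n = 225/2.1 = 107.1 MPa.
For a solid shaft σ_b = 32M/(πd³) and τ = 16T/(πd³), so the von Mises stress is σ' = (16/πd³)·√(4M²+3T²).
√(4M²+3T²) = √(4×(217000)² + 3×(654000)²) = 1.213×10^6 N·mm.
d³ = 16×1.213×10^6/(π×107.1) = 57660 mm³.
d = 38.63 mm.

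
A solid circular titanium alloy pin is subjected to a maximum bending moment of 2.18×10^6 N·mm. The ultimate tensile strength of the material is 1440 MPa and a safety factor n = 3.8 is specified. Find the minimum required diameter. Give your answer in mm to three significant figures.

σ_allow = 1440/3.8 = 378.9 MPa.
For a solid circular section σ = 32M/(πd³), so d³ = 32M/(π σ_allow) = 32×2180000/(π×378.9) = 58600 mm³.
d = 38.84 mm.

d = 38.8 mm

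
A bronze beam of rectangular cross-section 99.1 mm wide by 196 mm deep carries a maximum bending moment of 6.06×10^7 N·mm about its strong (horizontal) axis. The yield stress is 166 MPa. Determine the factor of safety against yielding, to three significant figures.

Section modulus S = bh²/6 = 99.1×196²/6 = 634500 mm³.
σ = M/S = 6.0600×10^7/634500 = 95.51 MPa.
n = 166/95.51 = 1.738.

n = 1.74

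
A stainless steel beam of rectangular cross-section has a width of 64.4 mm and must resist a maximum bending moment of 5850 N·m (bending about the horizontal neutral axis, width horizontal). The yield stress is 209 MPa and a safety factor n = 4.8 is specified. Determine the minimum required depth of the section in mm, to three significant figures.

σ_allow = 209/4.8 = 43.54 MPa.
For a rectangular section σ = 6M/(bh²), so h² = 6M/(b σ_allow) = 6×5850000/(64.4×43.54) = 12520 mm².
h = 111.9 mm.

h = 112 mm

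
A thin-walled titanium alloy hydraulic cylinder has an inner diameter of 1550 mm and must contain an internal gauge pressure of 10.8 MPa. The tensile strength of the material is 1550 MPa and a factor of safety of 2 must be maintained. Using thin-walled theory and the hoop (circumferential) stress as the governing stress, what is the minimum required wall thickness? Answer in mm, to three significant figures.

t = 10.8 mm

σ_allow = 1550/2 = 775.0 MPa.
Hoop stress σ_h = pD/(2t), so t = pD/(2σ_allow) = 10.8×1550/(2×775.0) = 10.80 mm.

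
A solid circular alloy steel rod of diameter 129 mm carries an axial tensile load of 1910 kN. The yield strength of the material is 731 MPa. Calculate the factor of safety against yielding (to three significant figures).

n = 5.00

A = πd²/4 = 13070 mm².
σ = F/A = 1910000/13070 = 146.1 MPa.
n = 731/146.1 = 5.002.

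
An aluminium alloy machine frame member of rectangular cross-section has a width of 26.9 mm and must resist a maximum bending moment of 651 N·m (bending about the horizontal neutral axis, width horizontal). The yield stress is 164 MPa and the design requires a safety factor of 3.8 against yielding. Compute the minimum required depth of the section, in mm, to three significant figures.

h = 58.0 mm

σ_allow = 164/3.8 = 43.16 MPa.
For a rectangular section σ = 6M/(bh²), so h² = 6M/(b σ_allow) = 6×651000/(26.9×43.16) = 3364 mm².
h = 58.00 mm.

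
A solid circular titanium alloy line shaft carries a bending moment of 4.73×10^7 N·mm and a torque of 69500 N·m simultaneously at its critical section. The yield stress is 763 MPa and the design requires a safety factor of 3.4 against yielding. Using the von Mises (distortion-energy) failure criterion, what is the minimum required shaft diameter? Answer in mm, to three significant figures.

d = 151 mm

σ_allow = σ_y/n = 763/3.4 = 224.4 MPa.
For a solid shaft σ_b = 32M/(πd³) and τ = 16T/(πd³), so the von Mises stress is σ' = (16/πd³)·√(4M²+3T²).
√(4M²+3T²) = √(4×(4.730×10^7)² + 3×(6.950×10^7)²) = 1.531×10^8 N·mm.
d³ = 16×1.531×10^8/(π×224.4) = 3.475×10^6 mm³.
d = 151.5 mm.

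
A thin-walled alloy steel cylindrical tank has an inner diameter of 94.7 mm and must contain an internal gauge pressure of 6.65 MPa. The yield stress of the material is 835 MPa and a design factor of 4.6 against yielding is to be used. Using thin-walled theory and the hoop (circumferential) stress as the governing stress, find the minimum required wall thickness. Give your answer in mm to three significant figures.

t = 1.73 mm

σ_allow = 835/4.6 = 181.5 MPa.
Hoop stress σ_h = pD/(2t), so t = pD/(2σ_allow) = 6.65×94.7/(2×181.5) = 1.735 mm.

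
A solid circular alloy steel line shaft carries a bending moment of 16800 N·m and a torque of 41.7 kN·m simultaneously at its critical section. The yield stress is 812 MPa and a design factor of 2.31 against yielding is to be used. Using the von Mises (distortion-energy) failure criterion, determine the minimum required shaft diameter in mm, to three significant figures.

σ_allow = σ_y/n = 812/2.31 = 351.5 MPa.
For a solid shaft σ_b = 32M/(πd³) and τ = 16T/(πd³), so the von Mises stress is σ' = (16/πd³)·√(4M²+3T²).
√(4M²+3T²) = √(4×(1.680×10^7)² + 3×(4.170×10^7)²) = 7.966×10^7 N·mm.
d³ = 16×7.966×10^7/(π×351.5) = 1.154×10^6 mm³.
d = 104.9 mm.

d = 105 mm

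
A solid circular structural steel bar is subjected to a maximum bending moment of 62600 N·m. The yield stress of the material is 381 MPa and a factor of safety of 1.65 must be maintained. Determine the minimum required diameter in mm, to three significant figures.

σ_allow = 381/1.65 = 230.9 MPa.
For a solid circular section σ = 32M/(πd³), so d³ = 32M/(π σ_allow) = 32×6.2600×10^7/(π×230.9) = 2.761×10^6 mm³.
d = 140.3 mm.

d = 140 mm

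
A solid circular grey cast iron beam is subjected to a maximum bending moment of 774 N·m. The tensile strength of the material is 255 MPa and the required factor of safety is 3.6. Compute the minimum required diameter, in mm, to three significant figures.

d = 48.1 mm

σ_allow = 255/3.6 = 70.83 MPa.
For a solid circular section σ = 32M/(πd³), so d³ = 32M/(π σ_allow) = 32×774000/(π×70.83) = 111300 mm³.
d = 48.10 mm.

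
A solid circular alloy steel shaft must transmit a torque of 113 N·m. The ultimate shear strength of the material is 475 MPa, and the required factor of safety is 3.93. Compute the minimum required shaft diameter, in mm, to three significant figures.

d = 16.8 mm

Allowable shear stress τ_allow = 475/3.93 = 120.9 MPa.
For a solid shaft τ = 16T/(πd³), so d³ = 16T/(π τ_allow) = 16×113000/(π×120.9) = 4762 mm³.
d = (4762)^(1/3) = 16.82 mm.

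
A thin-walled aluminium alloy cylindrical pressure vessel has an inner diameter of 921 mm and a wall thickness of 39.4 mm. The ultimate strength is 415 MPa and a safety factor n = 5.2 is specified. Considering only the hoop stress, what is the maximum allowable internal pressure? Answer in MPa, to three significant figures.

p_allow = 6.83 MPa

σ_allow = 415/5.2 = 79.81 MPa.
σ_h = pD/(2t) → p_allow = 2σ_allow t/D = 2×79.81×39.4/921 = 6.828 MPa.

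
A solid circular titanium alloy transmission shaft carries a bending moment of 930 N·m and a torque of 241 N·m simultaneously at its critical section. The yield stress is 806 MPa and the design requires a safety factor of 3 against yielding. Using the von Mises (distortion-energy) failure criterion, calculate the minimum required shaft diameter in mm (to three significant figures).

d = 33.1 mm

σ_allow = σ_y/n = 806/3 = 268.7 MPa.
For a solid shaft σ_b = 32M/(πd³) and τ = 16T/(πd³), so the von Mises stress is σ' = (16/πd³)·√(4M²+3T²).
√(4M²+3T²) = √(4×(930000)² + 3×(241000)²) = 1.906×10^6 N·mm.
d³ = 16×1.906×10^6/(π×268.7) = 36140 mm³.
d = 33.06 mm.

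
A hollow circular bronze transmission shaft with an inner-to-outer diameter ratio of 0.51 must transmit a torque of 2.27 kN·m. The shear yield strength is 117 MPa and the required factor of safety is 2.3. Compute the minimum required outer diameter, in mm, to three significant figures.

τ_allow = 117/2.3 = 50.87 MPa.
For a hollow shaft τ = 16T/[πd_o³(1−k⁴)] with k = 0.51, so 1−k⁴ = 0.9323.
d_o³ = 16T/[π τ_allow (1−k⁴)] = 16×2270000/(π×50.87×0.9323) = 243800 mm³.
d_o = 62.47 mm.

d_o = 62.5 mm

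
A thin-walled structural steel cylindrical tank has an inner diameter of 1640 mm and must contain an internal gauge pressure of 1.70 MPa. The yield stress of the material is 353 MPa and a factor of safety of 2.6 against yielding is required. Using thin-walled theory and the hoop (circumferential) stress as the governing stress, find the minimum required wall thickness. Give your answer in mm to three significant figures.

σ_allow = 353/2.6 = 135.8 MPa.
Hoop stress σ_h = pD/(2t), so t = pD/(2σ_allow) = 1.70×1640/(2×135.8) = 10.27 mm.

t = 10.3 mm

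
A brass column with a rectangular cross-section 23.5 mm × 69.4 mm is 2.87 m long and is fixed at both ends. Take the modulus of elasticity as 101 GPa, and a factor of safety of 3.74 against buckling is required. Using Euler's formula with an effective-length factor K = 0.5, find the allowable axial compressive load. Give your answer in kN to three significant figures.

P_allow = 9.71 kN

Buckling occurs about the weak axis: I_min = h·b³/12 = 69.4×23.5³/12 = 75060 mm⁴ (b = 23.5 mm is the smaller dimension).
Effective length L_e = KL = 0.5×2.87 m = 1435 mm.
Euler critical load P_cr = π²EI/L_e² = π²×101000×75060/1435² = 36330 N.
P_allow = P_cr/n = 36330/3.74 = 9715 N.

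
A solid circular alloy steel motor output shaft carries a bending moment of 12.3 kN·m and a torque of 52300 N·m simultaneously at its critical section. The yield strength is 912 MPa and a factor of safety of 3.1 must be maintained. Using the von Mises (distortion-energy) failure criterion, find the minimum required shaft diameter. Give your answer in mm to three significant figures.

σ_allow = σ_y/n = 912/3.1 = 294.2 MPa.
For a solid shaft σ_b = 32M/(πd³) and τ = 16T/(πd³), so the von Mises stress is σ' = (16/πd³)·√(4M²+3T²).
√(4M²+3T²) = √(4×(1.230×10^7)² + 3×(5.230×10^7)²) = 9.387×10^7 N·mm.
d³ = 16×9.387×10^7/(π×294.2) = 1.625×10^6 mm³.
d = 117.6 mm.

d = 118 mm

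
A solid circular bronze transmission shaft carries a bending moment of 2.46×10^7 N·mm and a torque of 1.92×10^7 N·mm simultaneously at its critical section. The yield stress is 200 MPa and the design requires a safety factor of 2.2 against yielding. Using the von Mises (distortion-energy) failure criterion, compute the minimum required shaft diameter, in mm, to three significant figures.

d = 149 mm

σ_allow = σ_y/n = 200/2.2 = 90.91 MPa.
For a solid shaft σ_b = 32M/(πd³) and τ = 16T/(πd³), so the von Mises stress is σ' = (16/πd³)·√(4M²+3T²).
√(4M²+3T²) = √(4×(2.460×10^7)² + 3×(1.920×10^7)²) = 5.938×10^7 N·mm.
d³ = 16×5.938×10^7/(π×90.91) = 3.327×10^6 mm³.
d = 149.3 mm.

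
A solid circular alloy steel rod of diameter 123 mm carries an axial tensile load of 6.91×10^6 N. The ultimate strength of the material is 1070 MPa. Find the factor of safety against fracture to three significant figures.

A = πd²/4 = 11880 mm².
σ = F/A = 6910000/11880 = 581.5 MPa.
n = 1070/581.5 = 1.840.

n = 1.84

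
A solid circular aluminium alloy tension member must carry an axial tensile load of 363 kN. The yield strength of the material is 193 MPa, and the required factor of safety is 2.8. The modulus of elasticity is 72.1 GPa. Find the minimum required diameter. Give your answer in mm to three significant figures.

Allowable stress σ_allow = 193/2.8 = 68.93 MPa.
Required area A = F/σ_allow = 363000/68.93 = 5266 mm².
A = πd²/4 → d = √(4A/π) = 81.89 mm.

d = 81.9 mm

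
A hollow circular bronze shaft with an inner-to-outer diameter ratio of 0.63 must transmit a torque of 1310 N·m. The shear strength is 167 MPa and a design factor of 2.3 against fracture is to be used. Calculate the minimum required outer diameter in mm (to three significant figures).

d_o = 47.8 mm

τ_allow = 167/2.3 = 72.61 MPa.
For a hollow shaft τ = 16T/[πd_o³(1−k⁴)] with k = 0.63, so 1−k⁴ = 0.8425.
d_o³ = 16T/[π τ_allow (1−k⁴)] = 16×1310000/(π×72.61×0.8425) = 109100 mm³.
d_o = 47.78 mm.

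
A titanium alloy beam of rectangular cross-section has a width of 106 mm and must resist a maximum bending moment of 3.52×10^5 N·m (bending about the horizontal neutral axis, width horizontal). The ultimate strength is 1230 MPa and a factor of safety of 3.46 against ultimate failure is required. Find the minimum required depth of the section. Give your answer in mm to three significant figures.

h = 237 mm

σ_allow = 1230/3.46 = 355.5 MPa.
For a rectangular section σ = 6M/(bh²), so h² = 6M/(b σ_allow) = 6×3.5200×10^8/(106×355.5) = 56050 mm².
h = 236.7 mm.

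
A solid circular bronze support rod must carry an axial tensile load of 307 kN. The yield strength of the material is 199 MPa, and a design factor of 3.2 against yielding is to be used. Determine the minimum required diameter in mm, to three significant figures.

d = 79.3 mm

Allowable stress σ_allow = 199/3.2 = 62.19 MPa.
Required area A = F/σ_allow = 307000/62.19 = 4937 mm².
A = πd²/4 → d = √(4A/π) = 79.28 mm.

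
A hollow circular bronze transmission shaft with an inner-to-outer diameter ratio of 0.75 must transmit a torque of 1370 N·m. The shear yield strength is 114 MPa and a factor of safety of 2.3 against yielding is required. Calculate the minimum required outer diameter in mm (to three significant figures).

τ_allow = 114/2.3 = 49.57 MPa.
For a hollow shaft τ = 16T/[πd_o³(1−k⁴)] with k = 0.75, so 1−k⁴ = 0.6836.
d_o³ = 16T/[π τ_allow (1−k⁴)] = 16×1370000/(π×49.57×0.6836) = 205900 mm³.
d_o = 59.05 mm.

d_o = 59.1 mm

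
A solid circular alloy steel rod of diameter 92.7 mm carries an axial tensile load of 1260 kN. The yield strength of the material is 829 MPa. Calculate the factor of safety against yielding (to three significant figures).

A = πd²/4 = 6749 mm².
σ = F/A = 1260000/6749 = 186.7 MPa.
n = 829/186.7 = 4.441.

n = 4.44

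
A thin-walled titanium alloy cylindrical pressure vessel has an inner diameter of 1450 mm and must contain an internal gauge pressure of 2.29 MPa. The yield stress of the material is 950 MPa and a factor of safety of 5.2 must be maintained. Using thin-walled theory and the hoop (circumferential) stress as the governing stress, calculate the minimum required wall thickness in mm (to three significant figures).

σ_allow = 950/5.2 = 182.7 MPa.
Hoop stress σ_h = pD/(2t), so t = pD/(2σ_allow) = 2.29×1450/(2×182.7) = 9.088 mm.

t = 9.09 mm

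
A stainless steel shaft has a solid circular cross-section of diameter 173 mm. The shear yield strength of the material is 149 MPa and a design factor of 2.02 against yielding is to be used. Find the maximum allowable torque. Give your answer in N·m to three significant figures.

T_allow = 75000 N·m

τ_allow = 149/2.02 = 73.76 MPa.
For a solid shaft T_allow = τ_allow·πd³/16; πd³/16 = π×173³/16 = 1.017×10^6 mm³.
T_allow = 73.76×1.017×10^6 = 7.499×10^7 N·mm = 74990 N·m.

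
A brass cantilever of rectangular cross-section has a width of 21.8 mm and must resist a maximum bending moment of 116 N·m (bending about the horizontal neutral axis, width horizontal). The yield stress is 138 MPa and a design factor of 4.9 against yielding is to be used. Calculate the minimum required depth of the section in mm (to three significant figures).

h = 33.7 mm

σ_allow = 138/4.9 = 28.16 MPa.
For a rectangular section σ = 6M/(bh²), so h² = 6M/(b σ_allow) = 6×116000/(21.8×28.16) = 1134 mm².
h = 33.67 mm.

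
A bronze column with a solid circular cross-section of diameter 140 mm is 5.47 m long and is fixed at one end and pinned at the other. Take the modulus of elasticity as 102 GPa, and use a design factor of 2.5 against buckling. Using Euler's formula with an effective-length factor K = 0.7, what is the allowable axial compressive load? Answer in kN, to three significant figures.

I = πd⁴/64 = π×140⁴/64 = 1.886×10^7 mm⁴.
Effective length L_e = KL = 0.7×5.47 m = 3829 mm.
Euler critical load P_cr = π²EI/L_e² = π²×102000×1.886×10^7/3829² = 1.295×10^6 N.
P_allow = P_cr/n = 1.295×10^6/2.5 = 517900 N.

P_allow = 518 kN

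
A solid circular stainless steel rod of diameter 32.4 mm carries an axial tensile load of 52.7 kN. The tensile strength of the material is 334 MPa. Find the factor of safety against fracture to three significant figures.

n = 5.23

A = πd²/4 = 824.5 mm².
σ = F/A = 52700/824.5 = 63.92 MPa.
n = 334/63.92 = 5.225.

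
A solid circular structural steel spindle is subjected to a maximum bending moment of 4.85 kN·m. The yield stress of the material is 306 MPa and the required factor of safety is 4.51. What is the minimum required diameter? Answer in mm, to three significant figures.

σ_allow = 306/4.51 = 67.85 MPa.
For a solid circular section σ = 32M/(πd³), so d³ = 32M/(π σ_allow) = 32×4850000/(π×67.85) = 728100 mm³.
d = 89.96 mm.

d = 90.0 mm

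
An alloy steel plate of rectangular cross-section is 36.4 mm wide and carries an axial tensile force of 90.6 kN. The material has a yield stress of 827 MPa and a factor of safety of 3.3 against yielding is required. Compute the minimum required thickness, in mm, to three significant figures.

σ_allow = 827/3.3 = 250.6 MPa.
Required area A = F/σ_allow = 90600/250.6 = 361.5 mm².
t = A/w = 361.5/36.4 = 9.932 mm.

t = 9.93 mm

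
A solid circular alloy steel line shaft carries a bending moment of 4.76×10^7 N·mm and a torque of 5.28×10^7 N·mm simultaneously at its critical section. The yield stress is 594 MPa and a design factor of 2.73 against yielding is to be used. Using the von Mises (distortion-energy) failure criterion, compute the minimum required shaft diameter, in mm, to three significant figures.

σ_allow = σ_y/n = 594/2.73 = 217.6 MPa.
For a solid shaft σ_b = 32M/(πd³) and τ = 16T/(πd³), so the von Mises stress is σ' = (16/πd³)·√(4M²+3T²).
√(4M²+3T²) = √(4×(4.760×10^7)² + 3×(5.280×10^7)²) = 1.320×10^8 N·mm.
d³ = 16×1.320×10^8/(π×217.6) = 3.090×10^6 mm³.
d = 145.7 mm.

d = 146 mm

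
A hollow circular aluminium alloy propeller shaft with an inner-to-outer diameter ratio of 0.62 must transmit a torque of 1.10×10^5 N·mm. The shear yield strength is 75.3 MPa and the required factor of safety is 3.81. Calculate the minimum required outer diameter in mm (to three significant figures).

d_o = 32.2 mm

τ_allow = 75.3/3.81 = 19.76 MPa.
For a hollow shaft τ = 16T/[πd_o³(1−k⁴)] with k = 0.62, so 1−k⁴ = 0.8522.
d_o³ = 16T/[π τ_allow (1−k⁴)] = 16×110000/(π×19.76×0.8522) = 33260 mm³.
d_o = 32.16 mm.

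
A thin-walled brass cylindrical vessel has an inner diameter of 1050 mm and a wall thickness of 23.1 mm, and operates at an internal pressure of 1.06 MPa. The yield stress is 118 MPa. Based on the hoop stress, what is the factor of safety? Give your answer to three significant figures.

σ_h = pD/(2t) = 1.06×1050/(2×23.1) = 24.09 MPa.
n = 118/24.09 = 4.898.

n = 4.90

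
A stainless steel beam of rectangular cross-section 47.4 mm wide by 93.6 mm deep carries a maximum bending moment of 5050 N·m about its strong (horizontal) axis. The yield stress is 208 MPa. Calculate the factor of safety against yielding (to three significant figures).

n = 2.85

Section modulus S = bh²/6 = 47.4×93.6²/6 = 69210 mm³.
σ = M/S = 5050000/69210 = 72.96 MPa.
n = 208/72.96 = 2.851.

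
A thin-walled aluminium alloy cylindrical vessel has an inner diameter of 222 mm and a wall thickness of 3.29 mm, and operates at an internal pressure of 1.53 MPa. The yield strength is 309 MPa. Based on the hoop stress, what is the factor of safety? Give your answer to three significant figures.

n = 5.99

σ_h = pD/(2t) = 1.53×222/(2×3.29) = 51.62 MPa.
n = 309/51.62 = 5.986.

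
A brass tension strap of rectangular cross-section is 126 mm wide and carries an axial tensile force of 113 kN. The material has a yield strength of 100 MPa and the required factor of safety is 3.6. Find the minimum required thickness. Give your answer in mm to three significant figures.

σ_allow = 100/3.6 = 27.78 MPa.
Required area A = F/σ_allow = 113000/27.78 = 4068 mm².
t = A/w = 4068/126 = 32.29 mm.

t = 32.3 mm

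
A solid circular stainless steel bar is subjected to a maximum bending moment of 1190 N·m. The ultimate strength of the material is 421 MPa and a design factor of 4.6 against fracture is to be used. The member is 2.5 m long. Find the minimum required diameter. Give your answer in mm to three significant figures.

σ_allow = 421/4.6 = 91.52 MPa.
For a solid circular section σ = 32M/(πd³), so d³ = 32M/(π σ_allow) = 32×1190000/(π×91.52) = 132400 mm³.
d = 50.97 mm.

d = 51.0 mm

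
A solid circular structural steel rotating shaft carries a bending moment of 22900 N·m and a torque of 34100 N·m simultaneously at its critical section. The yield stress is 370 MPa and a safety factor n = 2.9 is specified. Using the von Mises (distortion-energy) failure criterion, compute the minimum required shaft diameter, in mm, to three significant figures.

d = 144 mm

σ_allow = σ_y/n = 370/2.9 = 127.6 MPa.
For a solid shaft σ_b = 32M/(πd³) and τ = 16T/(πd³), so the von Mises stress is σ' = (16/πd³)·√(4M²+3T²).
√(4M²+3T²) = √(4×(2.290×10^7)² + 3×(3.410×10^7)²) = 7.474×10^7 N·mm.
d³ = 16×7.474×10^7/(π×127.6) = 2.983×10^6 mm³.
d = 144.0 mm.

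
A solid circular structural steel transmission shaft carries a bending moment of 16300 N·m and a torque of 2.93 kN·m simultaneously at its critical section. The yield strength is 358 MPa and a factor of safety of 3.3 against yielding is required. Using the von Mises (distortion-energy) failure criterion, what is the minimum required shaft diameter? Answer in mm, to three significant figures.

σ_allow = σ_y/n = 358/3.3 = 108.5 MPa.
For a solid shaft σ_b = 32M/(πd³) and τ = 16T/(πd³), so the von Mises stress is σ' = (16/πd³)·√(4M²+3T²).
√(4M²+3T²) = √(4×(1.630×10^7)² + 3×(2.930×10^6)²) = 3.299×10^7 N·mm.
d³ = 16×3.299×10^7/(π×108.5) = 1.549×10^6 mm³.
d = 115.7 mm.

d = 116 mm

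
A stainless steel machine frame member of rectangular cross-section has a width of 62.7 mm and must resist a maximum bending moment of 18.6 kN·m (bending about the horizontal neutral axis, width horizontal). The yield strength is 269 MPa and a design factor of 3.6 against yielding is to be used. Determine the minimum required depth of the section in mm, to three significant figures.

h = 154 mm

σ_allow = 269/3.6 = 74.72 MPa.
For a rectangular section σ = 6M/(bh²), so h² = 6M/(b σ_allow) = 6×1.8600×10^7/(62.7×74.72) = 23820 mm².
h = 154.3 mm.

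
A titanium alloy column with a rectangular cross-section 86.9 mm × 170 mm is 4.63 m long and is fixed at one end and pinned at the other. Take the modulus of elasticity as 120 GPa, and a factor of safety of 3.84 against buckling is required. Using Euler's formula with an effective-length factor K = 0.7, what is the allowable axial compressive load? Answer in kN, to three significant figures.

Buckling occurs about the weak axis: I_min = h·b³/12 = 170×86.9³/12 = 9.297×10^6 mm⁴ (b = 86.9 mm is the smaller dimension).
Effective length L_e = KL = 0.7×4.63 m = 3241 mm.
Euler critical load P_cr = π²EI/L_e² = π²×120000×9.297×10^6/3241² = 1.048×10^6 N.
P_allow = P_cr/n = 1.048×10^6/3.84 = 273000 N.

P_allow = 273 kN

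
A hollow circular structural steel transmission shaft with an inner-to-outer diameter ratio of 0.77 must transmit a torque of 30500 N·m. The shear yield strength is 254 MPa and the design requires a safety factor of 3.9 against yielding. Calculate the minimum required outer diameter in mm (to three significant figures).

τ_allow = 254/3.9 = 65.13 MPa.
For a hollow shaft τ = 16T/[πd_o³(1−k⁴)] with k = 0.77, so 1−k⁴ = 0.6485.
d_o³ = 16T/[π τ_allow (1−k⁴)] = 16×3.0500×10^7/(π×65.13×0.6485) = 3.678×10^6 mm³.
d_o = 154.4 mm.

d_o = 154 mm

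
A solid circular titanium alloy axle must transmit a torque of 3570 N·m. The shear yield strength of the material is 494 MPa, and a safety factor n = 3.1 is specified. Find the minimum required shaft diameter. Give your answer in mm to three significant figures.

Allowable shear stress τ_allow = 494/3.1 = 159.4 MPa.
For a solid shaft τ = 16T/(πd³), so d³ = 16T/(π τ_allow) = 16×3570000/(π×159.4) = 114100 mm³.
d = (114100)^(1/3) = 48.50 mm.

d = 48.5 mm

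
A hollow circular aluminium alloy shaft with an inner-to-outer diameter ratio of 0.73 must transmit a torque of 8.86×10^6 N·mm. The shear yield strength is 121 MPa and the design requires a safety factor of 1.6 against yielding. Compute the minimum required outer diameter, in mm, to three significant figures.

τ_allow = 121/1.6 = 75.62 MPa.
For a hollow shaft τ = 16T/[πd_o³(1−k⁴)] with k = 0.73, so 1−k⁴ = 0.7160.
d_o³ = 16T/[π τ_allow (1−k⁴)] = 16×8860000/(π×75.62×0.7160) = 833300 mm³.
d_o = 94.10 mm.

d_o = 94.1 mm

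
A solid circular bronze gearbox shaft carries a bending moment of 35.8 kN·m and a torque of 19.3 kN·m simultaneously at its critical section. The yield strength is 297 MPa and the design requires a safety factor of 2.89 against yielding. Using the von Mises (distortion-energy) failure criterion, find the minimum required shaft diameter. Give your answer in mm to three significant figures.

d = 158 mm

σ_allow = σ_y/n = 297/2.89 = 102.8 MPa.
For a solid shaft σ_b = 32M/(πd³) and τ = 16T/(πd³), so the von Mises stress is σ' = (16/πd³)·√(4M²+3T²).
√(4M²+3T²) = √(4×(3.580×10^7)² + 3×(1.930×10^7)²) = 7.902×10^7 N·mm.
d³ = 16×7.902×10^7/(π×102.8) = 3.916×10^6 mm³.
d = 157.6 mm.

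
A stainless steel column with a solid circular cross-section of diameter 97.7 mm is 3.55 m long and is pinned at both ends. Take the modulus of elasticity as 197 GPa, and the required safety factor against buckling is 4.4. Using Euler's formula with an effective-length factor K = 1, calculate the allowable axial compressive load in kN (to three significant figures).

I = πd⁴/64 = π×97.7⁴/64 = 4.472×10^6 mm⁴.
Effective length L_e = KL = 1×3.55 m = 3550 mm.
Euler critical load P_cr = π²EI/L_e² = π²×197000×4.472×10^6/3550² = 690000 N.
P_allow = P_cr/n = 690000/4.4 = 156800 N.

P_allow = 157 kN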